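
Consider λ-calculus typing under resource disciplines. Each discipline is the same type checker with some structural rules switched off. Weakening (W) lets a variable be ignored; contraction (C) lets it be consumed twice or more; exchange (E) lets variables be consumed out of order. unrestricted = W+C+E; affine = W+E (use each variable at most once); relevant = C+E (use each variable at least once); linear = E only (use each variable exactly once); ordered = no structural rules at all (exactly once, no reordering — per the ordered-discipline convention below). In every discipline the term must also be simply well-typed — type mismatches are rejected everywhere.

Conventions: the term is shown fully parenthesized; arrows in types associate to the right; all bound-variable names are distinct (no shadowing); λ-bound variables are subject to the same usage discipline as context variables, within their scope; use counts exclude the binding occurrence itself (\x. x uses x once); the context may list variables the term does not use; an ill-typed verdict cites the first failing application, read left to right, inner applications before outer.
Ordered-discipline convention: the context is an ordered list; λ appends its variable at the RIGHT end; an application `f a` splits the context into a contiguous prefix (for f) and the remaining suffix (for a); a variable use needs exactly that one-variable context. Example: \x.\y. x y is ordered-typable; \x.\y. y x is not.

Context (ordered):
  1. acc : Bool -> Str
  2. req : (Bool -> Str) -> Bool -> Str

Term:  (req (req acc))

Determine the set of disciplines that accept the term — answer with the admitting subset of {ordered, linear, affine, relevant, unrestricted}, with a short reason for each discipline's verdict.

admitting disciplines: relevant, unrestricted
variable uses: acc: 1×; req: 2×
order of uses: req, req, acc
typing: the term checks, with type Bool -> Str
ordered: ✗ — needs contraction — req ×2
linear: ✗ — needs contraction — req ×2
affine: ✗ — needs contraction — req ×2
relevant: ✓ — every one of acc, req appears
unrestricted: ✓ — well-typed at Bool -> Str; no restrictions here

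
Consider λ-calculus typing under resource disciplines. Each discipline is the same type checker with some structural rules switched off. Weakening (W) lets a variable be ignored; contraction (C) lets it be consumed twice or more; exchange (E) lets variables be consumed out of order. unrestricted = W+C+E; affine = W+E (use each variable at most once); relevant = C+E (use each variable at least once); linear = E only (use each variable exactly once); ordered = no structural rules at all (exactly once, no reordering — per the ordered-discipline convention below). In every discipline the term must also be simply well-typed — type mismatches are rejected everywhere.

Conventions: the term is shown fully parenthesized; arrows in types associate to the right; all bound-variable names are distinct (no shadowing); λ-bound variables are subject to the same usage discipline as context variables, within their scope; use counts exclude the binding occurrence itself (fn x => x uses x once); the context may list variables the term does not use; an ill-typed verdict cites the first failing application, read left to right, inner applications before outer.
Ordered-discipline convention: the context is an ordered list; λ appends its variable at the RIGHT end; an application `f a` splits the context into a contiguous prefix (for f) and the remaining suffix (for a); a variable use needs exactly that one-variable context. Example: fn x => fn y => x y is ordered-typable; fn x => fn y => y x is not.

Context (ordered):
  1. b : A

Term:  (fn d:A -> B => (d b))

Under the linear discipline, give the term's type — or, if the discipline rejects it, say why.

term : (A -> B) -> B
use counts: b=1, d (λ-bound)=1
use order (left to right): d, b
typing: the term checks, with type (A -> B) -> B
summary: ordered ✗, linear ✓, affine ✓, relevant ✓, unrestricted ✓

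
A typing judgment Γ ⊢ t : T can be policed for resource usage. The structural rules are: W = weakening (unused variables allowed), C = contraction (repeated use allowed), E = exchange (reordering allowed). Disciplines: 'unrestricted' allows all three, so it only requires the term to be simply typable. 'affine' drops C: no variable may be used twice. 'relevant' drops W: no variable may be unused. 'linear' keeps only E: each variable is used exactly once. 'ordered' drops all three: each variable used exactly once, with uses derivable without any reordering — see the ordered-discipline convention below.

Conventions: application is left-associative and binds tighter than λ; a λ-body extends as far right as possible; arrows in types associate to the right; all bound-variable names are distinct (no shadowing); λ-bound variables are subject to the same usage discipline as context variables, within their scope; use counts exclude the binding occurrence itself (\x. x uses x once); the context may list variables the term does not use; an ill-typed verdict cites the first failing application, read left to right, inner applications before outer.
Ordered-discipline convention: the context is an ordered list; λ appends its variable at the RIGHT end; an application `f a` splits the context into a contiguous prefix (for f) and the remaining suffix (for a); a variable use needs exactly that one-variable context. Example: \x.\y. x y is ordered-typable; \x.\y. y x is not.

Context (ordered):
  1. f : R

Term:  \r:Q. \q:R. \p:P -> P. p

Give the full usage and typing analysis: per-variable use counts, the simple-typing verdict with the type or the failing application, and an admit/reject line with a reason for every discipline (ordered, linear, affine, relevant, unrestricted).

counts: f: 0; r [bound]: 0; q [bound]: 0; p [bound]: 1
left-to-right use order: p
typing: well-typed at Q -> R -> (P -> P) -> P -> P
ordered: ✗, needs weakening: f, r, q unused
linear: ✗, needs weakening: f, r, q unused
affine: ✓, no duplicate uses among f, r, q, p
relevant: ✗, needs weakening: f, r, q unused
unrestricted: ✓, simply typable at Q -> R -> (P -> P) -> P -> P; W, C, E all held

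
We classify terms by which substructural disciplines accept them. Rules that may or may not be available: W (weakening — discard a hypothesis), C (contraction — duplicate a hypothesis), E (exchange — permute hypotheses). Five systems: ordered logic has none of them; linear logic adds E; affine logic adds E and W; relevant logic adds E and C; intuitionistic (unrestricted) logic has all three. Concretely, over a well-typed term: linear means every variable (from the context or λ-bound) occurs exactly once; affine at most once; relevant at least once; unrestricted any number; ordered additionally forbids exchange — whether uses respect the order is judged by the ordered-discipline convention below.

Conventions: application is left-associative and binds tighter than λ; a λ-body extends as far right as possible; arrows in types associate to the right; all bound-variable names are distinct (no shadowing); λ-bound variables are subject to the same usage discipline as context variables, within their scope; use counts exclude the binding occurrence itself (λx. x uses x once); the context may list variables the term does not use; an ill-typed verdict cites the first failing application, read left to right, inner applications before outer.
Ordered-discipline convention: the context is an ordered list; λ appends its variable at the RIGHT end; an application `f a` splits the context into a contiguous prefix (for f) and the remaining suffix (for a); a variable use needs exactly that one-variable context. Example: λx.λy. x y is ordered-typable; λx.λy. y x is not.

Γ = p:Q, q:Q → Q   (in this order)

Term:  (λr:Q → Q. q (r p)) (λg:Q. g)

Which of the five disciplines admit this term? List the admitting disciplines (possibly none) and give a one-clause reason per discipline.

admitting disciplines: linear, affine, relevant, unrestricted
usage: p: 1×; q: 1×; r [bound]: 1×; g [bound]: 1×
left-to-right use order: q, r, p, g
typing: ✓ — Q
ordered: ✗, no contiguous prefix/suffix split fits q, r, p, g
linear: ✓, single use per variable (p, q, r, g)
affine: ✓, at most one use each (p, q, r, g)
relevant: ✓, p, q, r, g: all used, weakening unneeded
unrestricted: ✓, well-typed at Q; no restrictions here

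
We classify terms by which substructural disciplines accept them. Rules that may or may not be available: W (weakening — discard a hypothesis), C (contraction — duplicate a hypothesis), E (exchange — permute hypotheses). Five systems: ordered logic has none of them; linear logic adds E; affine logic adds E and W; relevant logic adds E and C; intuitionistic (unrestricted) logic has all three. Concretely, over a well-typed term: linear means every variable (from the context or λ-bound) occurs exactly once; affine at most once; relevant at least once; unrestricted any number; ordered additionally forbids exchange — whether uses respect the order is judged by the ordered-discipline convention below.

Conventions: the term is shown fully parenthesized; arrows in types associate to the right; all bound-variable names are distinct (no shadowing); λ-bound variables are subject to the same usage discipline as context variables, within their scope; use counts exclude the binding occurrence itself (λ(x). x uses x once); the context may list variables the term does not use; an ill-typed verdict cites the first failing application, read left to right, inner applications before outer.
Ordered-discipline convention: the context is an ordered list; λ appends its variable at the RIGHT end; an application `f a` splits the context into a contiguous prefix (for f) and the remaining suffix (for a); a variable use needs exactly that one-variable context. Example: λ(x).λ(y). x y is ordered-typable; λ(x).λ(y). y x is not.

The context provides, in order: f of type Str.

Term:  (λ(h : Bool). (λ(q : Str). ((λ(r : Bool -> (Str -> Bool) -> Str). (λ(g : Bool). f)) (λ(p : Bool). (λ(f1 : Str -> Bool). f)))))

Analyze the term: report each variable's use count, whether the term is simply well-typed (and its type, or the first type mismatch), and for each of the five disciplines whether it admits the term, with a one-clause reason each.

variable uses: f: 2; h (λ-bound): 0; q (λ-bound): 0; r (λ-bound): 0; g (λ-bound): 0; p (λ-bound): 0; f1 (λ-bound): 0
use order (left to right): f, f
typing: the term checks, with type Bool -> Str -> Bool -> Str
ordered: ✗ — f ×2 used more than once (contraction); needs weakening: h, q, r, g, p, f1 unused
linear: ✗ — f ×2 used more than once (contraction); needs weakening: h, q, r, g, p, f1 unused
affine: ✗ — f ×2 used more than once (contraction)
relevant: ✗ — needs weakening: h, q, r, g, p, f1 unused
unrestricted: ✓ — typability at Bool -> Str -> Bool -> Str is all that's needed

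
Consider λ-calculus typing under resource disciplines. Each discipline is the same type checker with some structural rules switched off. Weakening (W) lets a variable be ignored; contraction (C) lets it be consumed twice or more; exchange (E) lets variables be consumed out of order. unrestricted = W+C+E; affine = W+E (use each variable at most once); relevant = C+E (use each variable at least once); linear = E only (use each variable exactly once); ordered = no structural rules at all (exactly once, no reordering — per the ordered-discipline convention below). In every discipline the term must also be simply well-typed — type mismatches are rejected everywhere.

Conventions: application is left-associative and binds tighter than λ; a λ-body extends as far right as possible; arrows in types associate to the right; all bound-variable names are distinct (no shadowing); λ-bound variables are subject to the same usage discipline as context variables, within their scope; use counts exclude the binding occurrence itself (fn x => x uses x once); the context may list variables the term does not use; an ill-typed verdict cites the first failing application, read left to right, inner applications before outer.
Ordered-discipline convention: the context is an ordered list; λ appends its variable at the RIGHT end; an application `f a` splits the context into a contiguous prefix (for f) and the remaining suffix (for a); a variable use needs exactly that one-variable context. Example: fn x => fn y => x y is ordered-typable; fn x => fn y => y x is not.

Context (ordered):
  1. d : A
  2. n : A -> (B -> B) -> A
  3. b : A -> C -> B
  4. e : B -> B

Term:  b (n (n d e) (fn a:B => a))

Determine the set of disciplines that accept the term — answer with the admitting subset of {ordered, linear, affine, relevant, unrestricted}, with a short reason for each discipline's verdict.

admitting disciplines: relevant, unrestricted
variable uses: d: 1, n: 2, b: 1, e: 1, a [bound]: 1
order of uses: b, n, n, d, e, a
typing: the term checks, with type C -> B
ordered: ✗, repeated use of n ×2
linear: ✗, repeated use of n ×2
affine: ✗, repeated use of n ×2
relevant: ✓, at least one use each (d, n, b, e, a)
unrestricted: ✓, type-checks (C -> B) and nothing is barred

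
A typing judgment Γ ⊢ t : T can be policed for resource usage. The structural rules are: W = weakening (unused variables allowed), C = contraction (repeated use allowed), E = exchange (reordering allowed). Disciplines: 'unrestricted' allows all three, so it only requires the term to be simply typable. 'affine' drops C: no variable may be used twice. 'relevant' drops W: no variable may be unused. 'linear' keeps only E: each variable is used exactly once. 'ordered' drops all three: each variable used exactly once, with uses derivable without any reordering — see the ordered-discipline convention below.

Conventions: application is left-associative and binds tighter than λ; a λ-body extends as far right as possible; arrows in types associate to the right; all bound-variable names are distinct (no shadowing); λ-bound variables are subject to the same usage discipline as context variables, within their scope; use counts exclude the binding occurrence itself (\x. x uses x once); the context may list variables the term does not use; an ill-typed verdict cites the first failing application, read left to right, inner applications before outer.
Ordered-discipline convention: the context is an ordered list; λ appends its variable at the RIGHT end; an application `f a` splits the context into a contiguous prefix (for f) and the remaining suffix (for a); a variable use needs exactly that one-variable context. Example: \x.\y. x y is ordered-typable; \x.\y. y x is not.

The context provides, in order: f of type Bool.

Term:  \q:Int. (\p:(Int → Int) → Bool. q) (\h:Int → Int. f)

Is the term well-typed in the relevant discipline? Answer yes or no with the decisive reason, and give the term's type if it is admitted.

no — p, h left unused
use counts: f: 1, q (λ-bound): 1, p (λ-bound): 0, h (λ-bound): 0
order of uses: q, f
typing: the term checks, with type Int → Int
all disciplines: ordered ✗ · linear ✗ · affine ✓ · relevant ✗ · unrestricted ✓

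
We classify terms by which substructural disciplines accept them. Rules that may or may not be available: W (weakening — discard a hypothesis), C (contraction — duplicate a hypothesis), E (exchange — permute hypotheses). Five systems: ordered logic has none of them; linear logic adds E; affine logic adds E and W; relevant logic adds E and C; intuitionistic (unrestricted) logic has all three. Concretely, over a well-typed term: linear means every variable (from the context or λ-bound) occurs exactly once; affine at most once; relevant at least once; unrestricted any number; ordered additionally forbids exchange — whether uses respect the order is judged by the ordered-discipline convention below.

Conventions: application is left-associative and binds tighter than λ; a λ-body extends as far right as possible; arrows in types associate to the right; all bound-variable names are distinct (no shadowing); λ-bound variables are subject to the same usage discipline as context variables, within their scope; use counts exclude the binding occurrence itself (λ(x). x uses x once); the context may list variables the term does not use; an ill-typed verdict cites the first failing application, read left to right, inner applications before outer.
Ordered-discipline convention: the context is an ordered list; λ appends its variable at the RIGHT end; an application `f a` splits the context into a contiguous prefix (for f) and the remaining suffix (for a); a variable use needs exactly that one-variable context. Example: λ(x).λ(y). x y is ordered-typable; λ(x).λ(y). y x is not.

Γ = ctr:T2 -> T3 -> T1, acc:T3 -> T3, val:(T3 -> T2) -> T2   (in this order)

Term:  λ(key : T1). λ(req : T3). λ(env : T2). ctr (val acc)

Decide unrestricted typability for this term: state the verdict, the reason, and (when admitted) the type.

no — the type mismatch rejects it
variable uses: ctr: 1×; acc: 1×; val: 1×; key (λ-bound): 0×; req (λ-bound): 0×; env (λ-bound): 0×
uses in reading order: ctr, val, acc
typing: ill-typed: an argument T3 -> T3 mismatches the expected T3 -> T2
all disciplines: ordered ✗; linear ✗; affine ✗; relevant ✗; unrestricted ✗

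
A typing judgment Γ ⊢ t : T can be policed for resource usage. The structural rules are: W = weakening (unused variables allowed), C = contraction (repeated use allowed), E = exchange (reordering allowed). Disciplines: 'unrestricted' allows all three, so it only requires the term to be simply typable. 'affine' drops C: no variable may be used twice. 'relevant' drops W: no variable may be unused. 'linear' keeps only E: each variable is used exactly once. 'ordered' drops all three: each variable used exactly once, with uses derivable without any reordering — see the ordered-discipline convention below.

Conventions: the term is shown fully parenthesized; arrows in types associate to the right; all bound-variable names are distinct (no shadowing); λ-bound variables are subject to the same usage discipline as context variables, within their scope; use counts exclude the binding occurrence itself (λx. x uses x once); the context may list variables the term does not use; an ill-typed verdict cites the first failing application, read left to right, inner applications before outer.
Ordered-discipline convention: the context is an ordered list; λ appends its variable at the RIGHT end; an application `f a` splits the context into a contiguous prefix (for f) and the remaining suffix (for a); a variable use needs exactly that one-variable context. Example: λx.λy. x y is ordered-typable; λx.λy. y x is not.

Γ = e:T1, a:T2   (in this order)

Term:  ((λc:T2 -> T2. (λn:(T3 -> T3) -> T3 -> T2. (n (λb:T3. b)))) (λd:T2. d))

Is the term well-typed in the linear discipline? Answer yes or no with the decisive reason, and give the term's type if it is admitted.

no — needs weakening: e, a, c unused
usage: e ×0, a ×0, c [bound] ×0, n [bound] ×1, b [bound] ×1, d [bound] ×1
order of uses: n, b, d
typing: ✓ — ((T3 -> T3) -> T3 -> T2) -> T3 -> T2
across the five disciplines: ordered ✗, linear ✗, affine ✓, relevant ✗, unrestricted ✓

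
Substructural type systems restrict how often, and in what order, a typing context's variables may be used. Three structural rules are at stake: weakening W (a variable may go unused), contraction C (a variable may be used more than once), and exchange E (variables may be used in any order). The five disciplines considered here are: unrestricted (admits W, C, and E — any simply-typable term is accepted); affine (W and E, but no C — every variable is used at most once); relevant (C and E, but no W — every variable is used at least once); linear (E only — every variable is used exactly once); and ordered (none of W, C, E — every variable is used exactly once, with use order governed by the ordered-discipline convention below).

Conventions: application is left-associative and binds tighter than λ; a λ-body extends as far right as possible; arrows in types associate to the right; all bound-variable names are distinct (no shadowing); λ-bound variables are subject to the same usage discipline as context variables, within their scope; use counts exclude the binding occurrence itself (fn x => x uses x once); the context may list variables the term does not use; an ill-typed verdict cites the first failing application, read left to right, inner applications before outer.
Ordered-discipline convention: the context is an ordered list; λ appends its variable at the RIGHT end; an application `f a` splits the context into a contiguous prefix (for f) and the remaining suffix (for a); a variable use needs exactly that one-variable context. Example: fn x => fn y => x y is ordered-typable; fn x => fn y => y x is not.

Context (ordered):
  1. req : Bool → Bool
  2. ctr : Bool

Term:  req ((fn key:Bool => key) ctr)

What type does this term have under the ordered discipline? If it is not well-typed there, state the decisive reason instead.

term : Bool
variable uses: req: 1×; ctr: 1×; key (λ-bound): 1×
use order (left to right): req, key, ctr
typing: well-typed — term : Bool
summary: ordered ✓ | linear ✓ | affine ✓ | relevant ✓ | unrestricted ✓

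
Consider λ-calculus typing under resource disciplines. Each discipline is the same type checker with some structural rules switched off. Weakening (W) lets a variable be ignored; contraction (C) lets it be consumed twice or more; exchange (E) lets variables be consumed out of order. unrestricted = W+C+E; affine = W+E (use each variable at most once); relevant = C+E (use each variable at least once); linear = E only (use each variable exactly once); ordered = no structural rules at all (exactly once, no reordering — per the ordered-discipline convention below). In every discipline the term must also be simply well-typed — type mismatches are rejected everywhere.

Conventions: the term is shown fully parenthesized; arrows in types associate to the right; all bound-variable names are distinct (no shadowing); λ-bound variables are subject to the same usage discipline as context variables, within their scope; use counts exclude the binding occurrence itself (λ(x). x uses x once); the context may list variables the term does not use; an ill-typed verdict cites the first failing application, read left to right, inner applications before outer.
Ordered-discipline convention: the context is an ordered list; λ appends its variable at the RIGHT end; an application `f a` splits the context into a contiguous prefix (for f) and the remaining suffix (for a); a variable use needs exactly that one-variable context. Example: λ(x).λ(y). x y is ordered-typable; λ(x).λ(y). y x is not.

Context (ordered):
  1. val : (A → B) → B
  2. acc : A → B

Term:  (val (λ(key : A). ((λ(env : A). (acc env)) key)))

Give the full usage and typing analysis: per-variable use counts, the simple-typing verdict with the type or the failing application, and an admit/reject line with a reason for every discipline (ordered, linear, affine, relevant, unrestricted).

use counts: val=1, acc=1, key [bound]=1, env [bound]=1
order of uses: val, acc, env, key
typing: ✓ — B
ordered ✓ (val, acc, key, env once each; derivable with no W/C/E)
linear ✓ (val, acc, key, env: one use apiece)
affine ✓ (at most one use each (val, acc, key, env))
relevant ✓ (val, acc, key, env: all used, weakening unneeded)
unrestricted ✓ (typability at B is all that's needed)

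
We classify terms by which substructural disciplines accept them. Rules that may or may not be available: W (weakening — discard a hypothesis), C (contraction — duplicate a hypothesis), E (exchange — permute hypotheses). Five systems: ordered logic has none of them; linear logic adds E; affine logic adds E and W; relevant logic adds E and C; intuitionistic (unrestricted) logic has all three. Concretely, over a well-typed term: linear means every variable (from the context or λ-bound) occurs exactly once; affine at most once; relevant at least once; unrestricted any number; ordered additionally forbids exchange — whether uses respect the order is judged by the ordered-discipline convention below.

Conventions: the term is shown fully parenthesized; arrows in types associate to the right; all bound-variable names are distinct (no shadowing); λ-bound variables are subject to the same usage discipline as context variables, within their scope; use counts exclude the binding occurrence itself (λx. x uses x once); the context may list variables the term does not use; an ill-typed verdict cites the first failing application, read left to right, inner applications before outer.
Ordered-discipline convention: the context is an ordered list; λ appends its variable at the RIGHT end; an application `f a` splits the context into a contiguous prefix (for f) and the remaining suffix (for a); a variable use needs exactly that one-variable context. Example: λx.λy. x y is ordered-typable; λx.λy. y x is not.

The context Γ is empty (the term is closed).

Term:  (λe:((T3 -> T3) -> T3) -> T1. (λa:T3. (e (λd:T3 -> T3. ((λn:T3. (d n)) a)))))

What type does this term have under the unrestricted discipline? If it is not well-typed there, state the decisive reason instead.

term : (((T3 -> T3) -> T3) -> T1) -> T3 -> T1
use counts: e (bound): 1×, a (bound): 1×, d (bound): 1×, n (bound): 1×
left-to-right use order: e, d, n, a
typing: well-typed at (((T3 -> T3) -> T3) -> T1) -> T3 -> T1
per-discipline verdicts: ordered ✗ · linear ✓ · affine ✓ · relevant ✓ · unrestricted ✓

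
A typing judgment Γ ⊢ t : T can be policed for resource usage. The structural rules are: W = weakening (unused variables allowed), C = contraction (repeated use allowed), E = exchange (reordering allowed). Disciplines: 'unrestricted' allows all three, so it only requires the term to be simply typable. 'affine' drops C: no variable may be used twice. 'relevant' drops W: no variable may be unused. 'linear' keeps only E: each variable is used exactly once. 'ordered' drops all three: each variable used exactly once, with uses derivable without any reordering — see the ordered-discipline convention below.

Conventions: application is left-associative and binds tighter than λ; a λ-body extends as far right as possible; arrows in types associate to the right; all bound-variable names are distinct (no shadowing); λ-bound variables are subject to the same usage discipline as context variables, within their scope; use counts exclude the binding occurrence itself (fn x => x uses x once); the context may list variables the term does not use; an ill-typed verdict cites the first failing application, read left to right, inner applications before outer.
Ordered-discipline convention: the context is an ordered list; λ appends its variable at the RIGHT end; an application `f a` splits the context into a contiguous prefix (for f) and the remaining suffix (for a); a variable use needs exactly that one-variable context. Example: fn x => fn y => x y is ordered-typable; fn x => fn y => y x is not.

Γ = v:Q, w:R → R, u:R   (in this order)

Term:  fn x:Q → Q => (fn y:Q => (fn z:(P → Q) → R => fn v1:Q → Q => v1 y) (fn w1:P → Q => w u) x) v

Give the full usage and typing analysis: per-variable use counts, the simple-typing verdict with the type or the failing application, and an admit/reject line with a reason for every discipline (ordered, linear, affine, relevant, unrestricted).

usage: v=1, w=1, u=1, x (λ-bound)=1, y (λ-bound)=1, z (λ-bound)=0, v1 (λ-bound)=1, w1 (λ-bound)=0
use order (left to right): v1, y, w, u, x, v
typing: the term checks, with type (Q → Q) → Q
ordered ✗ (unused: z, w1 — weakening required)
linear ✗ (unused: z, w1 — weakening required)
affine ✓ (v, w, u, x, y, z, v1, w1: no repeats, contraction unneeded)
relevant ✗ (unused: z, w1 — weakening required)
unrestricted ✓ (type-checks ((Q → Q) → Q) and nothing is barred)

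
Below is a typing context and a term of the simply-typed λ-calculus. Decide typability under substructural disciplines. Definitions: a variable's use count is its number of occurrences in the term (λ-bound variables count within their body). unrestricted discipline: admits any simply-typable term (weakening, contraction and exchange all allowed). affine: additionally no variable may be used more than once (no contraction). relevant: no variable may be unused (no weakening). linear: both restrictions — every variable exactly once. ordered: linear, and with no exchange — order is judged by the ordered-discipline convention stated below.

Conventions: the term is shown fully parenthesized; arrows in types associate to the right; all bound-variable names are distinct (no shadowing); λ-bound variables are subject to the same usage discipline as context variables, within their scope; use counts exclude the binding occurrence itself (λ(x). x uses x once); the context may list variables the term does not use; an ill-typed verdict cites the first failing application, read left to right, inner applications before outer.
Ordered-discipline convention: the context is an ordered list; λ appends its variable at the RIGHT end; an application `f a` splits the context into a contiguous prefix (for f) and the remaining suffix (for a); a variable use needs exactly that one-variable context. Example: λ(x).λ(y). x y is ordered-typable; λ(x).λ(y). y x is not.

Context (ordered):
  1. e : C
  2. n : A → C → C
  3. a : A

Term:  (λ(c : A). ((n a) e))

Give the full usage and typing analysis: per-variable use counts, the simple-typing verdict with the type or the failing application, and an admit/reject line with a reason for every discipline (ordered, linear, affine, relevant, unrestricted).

use counts: e: 1×, n: 1×, a: 1×, c [bound]: 0×
left-to-right use order: n, a, e
typing: ✓ — A → C
ordered: ✗ — c never used (weakening)
linear: ✗ — c never used (weakening)
affine: ✓ — no duplicate uses among e, n, a, c
relevant: ✗ — c never used (weakening)
unrestricted: ✓ — simply typable at A → C; W, C, E all held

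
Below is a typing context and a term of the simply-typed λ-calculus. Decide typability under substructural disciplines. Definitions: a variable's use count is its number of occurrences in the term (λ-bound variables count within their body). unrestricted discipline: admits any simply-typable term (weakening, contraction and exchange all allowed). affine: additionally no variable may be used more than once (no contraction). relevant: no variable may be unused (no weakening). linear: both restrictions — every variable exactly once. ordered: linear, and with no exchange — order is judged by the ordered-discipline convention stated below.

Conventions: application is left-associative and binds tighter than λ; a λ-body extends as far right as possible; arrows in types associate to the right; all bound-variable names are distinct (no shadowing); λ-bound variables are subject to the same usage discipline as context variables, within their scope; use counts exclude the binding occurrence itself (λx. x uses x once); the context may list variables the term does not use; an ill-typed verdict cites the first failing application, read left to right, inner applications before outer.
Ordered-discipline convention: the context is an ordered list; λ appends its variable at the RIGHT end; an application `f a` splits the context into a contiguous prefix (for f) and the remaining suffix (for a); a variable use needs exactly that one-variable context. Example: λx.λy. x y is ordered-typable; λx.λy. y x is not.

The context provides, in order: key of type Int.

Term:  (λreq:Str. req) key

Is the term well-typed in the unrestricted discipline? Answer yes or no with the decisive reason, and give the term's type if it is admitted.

no — the type mismatch rejects it
variable uses: key ×1, req (bound) ×1
uses in reading order: req, key
typing: ill-typed: argument of type Int where Str is required
all disciplines: ordered ✗ · linear ✗ · affine ✗ · relevant ✗ · unrestricted ✗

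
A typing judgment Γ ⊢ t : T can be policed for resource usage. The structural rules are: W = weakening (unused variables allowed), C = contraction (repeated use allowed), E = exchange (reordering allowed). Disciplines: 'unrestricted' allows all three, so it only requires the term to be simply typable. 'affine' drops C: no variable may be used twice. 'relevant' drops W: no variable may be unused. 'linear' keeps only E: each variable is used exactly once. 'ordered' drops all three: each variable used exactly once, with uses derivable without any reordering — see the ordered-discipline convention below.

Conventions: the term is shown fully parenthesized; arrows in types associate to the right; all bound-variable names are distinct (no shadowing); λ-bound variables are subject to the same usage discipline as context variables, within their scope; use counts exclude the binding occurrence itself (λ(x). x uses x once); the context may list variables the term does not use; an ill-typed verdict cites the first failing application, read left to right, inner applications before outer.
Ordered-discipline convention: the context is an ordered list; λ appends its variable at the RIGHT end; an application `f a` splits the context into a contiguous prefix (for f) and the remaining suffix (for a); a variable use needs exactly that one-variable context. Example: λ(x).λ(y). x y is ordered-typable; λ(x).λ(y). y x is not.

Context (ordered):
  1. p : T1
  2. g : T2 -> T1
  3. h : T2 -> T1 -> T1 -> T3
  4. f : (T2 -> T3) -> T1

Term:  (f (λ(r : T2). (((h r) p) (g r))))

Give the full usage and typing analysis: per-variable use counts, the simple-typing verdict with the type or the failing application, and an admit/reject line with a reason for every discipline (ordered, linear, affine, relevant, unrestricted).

counts: p: 1, g: 1, h: 1, f: 1, r (λ-bound): 2
left-to-right use order: f, h, r, p, g, r
typing: the term checks, with type T1
ordered: ✗, needs contraction — r ×2
linear: ✗, needs contraction — r ×2
affine: ✗, needs contraction — r ×2
relevant: ✓, at least one use each (p, g, h, f, r)
unrestricted: ✓, type-checks (T1) and nothing is barred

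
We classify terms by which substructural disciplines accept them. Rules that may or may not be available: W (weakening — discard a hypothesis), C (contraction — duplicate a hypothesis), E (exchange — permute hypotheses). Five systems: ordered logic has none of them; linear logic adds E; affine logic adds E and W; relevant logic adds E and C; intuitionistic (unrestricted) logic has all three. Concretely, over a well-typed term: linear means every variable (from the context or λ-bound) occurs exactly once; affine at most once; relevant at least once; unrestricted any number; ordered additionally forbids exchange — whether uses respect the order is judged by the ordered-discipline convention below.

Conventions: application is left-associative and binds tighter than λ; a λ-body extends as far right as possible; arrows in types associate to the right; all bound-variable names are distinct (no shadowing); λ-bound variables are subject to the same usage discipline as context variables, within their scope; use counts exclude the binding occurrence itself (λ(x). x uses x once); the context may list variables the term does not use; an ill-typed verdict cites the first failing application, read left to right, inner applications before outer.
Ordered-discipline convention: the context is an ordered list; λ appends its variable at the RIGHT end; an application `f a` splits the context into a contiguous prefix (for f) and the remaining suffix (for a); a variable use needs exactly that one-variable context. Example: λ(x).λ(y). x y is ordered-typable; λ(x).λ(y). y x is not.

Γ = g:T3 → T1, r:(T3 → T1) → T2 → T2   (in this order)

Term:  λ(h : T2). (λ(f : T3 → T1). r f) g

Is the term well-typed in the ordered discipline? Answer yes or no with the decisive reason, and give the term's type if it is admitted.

no — h left unused
use counts: g: 1; r: 1; h (λ-bound): 0; f (λ-bound): 1
uses in reading order: r, f, g
typing: ✓ — T2 → T2 → T2
across the five disciplines: ordered ✗; linear ✗; affine ✓; relevant ✗; unrestricted ✓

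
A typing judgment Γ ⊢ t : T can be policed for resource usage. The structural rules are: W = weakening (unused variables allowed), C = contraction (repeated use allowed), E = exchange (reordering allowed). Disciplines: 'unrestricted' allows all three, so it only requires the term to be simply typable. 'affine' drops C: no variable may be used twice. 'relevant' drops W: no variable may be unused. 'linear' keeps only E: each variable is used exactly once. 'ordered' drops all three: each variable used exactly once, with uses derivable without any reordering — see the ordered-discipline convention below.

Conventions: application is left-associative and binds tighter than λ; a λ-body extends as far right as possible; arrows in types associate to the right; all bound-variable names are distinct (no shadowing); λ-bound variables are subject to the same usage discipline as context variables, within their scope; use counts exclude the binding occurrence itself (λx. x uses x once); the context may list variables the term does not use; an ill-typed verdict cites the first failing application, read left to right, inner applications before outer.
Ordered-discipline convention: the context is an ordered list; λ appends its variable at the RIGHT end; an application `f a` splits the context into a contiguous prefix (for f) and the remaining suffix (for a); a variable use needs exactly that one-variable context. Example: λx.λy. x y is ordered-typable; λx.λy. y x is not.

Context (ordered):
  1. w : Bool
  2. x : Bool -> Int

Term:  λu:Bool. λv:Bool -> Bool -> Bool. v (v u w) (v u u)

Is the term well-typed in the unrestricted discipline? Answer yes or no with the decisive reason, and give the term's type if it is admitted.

yes — typability at Bool -> (Bool -> Bool -> Bool) -> Bool is all that's needed; term : Bool -> (Bool -> Bool -> Bool) -> Bool
counts: w: 1×; x: 0×; u [bound]: 3×; v [bound]: 3×
use order (left to right): v, v, u, w, v, u, u
typing: well-typed at Bool -> (Bool -> Bool -> Bool) -> Bool
per-discipline verdicts: ordered ✗, linear ✗, affine ✗, relevant ✗, unrestricted ✓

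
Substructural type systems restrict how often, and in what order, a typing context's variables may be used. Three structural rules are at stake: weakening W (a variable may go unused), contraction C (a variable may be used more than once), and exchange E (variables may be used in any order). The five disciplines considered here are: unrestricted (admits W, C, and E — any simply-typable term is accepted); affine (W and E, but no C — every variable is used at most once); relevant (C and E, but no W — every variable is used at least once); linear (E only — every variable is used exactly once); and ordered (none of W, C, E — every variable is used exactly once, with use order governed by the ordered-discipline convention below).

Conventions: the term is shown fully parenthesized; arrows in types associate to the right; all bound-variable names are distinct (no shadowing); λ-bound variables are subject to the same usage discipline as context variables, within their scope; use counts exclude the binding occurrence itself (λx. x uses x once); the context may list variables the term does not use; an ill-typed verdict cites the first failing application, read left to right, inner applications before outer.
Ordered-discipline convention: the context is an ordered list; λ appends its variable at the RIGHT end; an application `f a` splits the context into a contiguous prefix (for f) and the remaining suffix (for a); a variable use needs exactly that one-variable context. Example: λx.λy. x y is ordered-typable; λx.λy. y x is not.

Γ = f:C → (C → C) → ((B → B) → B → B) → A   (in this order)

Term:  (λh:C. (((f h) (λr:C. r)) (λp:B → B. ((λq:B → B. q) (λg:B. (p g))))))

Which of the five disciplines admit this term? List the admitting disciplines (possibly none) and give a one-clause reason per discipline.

admitted by: ordered, linear, affine, relevant, unrestricted
variable uses: f=1; h (bound)=1; r (bound)=1; p (bound)=1; q (bound)=1; g (bound)=1
use order (left to right): f, h, r, q, p, g
typing: ✓ — C → A
ordered: ✓, f, h, r, p, q, g once each; derivable with no W/C/E
linear: ✓, each of f, h, r, p, q, g used exactly once
affine: ✓, none of f, h, r, p, q, g used more than once
relevant: ✓, every one of f, h, r, p, q, g appears
unrestricted: ✓, well-typed at C → A; no restrictions here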